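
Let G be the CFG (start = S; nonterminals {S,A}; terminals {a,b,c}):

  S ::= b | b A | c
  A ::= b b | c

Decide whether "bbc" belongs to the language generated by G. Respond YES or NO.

CNF form of G:
  S -> T0 A | b | c
  A -> T0 T0 | c
  T0 -> b

CYK fill:
  T[0,0] 'b' = {S,T0}  orig:{S}
  T[1,1] 'b' = {S,T0}  orig:{S}
  T[2,2] 'c' = {A,S}
  T[0,1] 'bb' = {A}
  T[1,2] 'bc' = {S}
  T[0,2] 'bbc' = ∅

S ∉ T[0,2] ⇒ NO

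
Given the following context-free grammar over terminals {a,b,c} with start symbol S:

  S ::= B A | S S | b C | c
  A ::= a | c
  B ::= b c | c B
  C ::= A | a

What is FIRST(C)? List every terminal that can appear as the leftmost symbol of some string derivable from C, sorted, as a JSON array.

FIRST iteration:
pass 1:
  A via A→a: +{a}
  A via A→c: +{c}
  B via B→b c: +{b}
  B via B→c B: +{c}
  C via C→A: +{a,c}
  S via S→B A: +{b,c}
  S: {b,c}  A: {a,c}  B: {b,c}  C: {a,c}
pass 2: (stable)
  S: {b,c}  A: {a,c}  B: {b,c}  C: {a,c}

FIRST(C) = ["a", "c"]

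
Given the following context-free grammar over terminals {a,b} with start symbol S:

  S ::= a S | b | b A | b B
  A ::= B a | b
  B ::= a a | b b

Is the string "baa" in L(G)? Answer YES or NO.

CNF form of G:
  S -> T0 S | T1 A | T1 B | b
  A -> B T0 | b
  B -> T0 T0 | T1 T1
  T0 -> a
  T1 -> b

CYK fill:
  T[0,0] 'b' = {A,S,T1}  orig:{A,S}
  T[1,1] 'a' = {T0}  orig:{}
  T[2,2] 'a' = {T0}  orig:{}
  T[0,1] 'ba' = ∅
  T[1,2] 'aa' = {B}
  T[0,2] 'baa' = {S}

S ∈ T[0,2] ⇒ YES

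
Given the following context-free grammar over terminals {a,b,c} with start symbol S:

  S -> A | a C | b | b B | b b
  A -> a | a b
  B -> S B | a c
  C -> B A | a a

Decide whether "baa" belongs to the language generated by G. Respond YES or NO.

Convert to CNF:
  S -> T0 C | T0 T1 | T1 B | T1 T1 | a | b
  A -> T0 T1 | a
  B -> S B | T0 T2
  C -> B A | T0 T0
  T0 -> a
  T1 -> b
  T2 -> c

Fill CYK table bottom-up:
  T[0,0] 'b' = {S,T1}  orig:{S}
  T[1,1] 'a' = {A,S,T0}  orig:{A,S}
  T[2,2] 'a' = {A,S,T0}  orig:{A,S}
  T[0,1] 'ba' = ∅
  T[1,2] 'aa' = {C}
  T[0,2] 'baa' = ∅

S ∉ T[0,2] ⇒ NO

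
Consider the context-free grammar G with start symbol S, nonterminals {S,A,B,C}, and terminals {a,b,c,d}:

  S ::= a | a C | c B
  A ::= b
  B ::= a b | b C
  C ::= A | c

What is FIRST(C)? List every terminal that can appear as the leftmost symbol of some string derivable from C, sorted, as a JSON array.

FIRST sets, iterate to fixpoint:
round 1:
  A via A→b: +{b}
  B via B→a b: +{a}
  B via B→b C: +{b}
  C via C→A: +{b}
  C via C→c: +{c}
  S via S→a: +{a}
  S via S→c B: +{c}
  S: {a,c}  A: {b}  B: {a,b}  C: {b,c}
round 2: — fixpoint
  S: {a,c}  A: {b}  B: {a,b}  C: {b,c}

FIRST(C) = ["b", "c"]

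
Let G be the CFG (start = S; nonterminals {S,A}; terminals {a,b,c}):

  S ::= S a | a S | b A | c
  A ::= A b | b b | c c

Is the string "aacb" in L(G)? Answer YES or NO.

Convert to CNF:
  S -> S T2 | T0 A | T2 S | c
  A -> A T0 | T0 T0 | T1 T1
  T0 -> b
  T1 -> c
  T2 -> a

CYK table (by increasing span):
  cell(0,0) a: {T2}  orig:{}
  cell(1,1) a: {T2}  orig:{}
  cell(2,2) c: {S,T1}  orig:{S}
  cell(3,3) b: {T0}  orig:{}
  cell(0,1) aa: ∅
  cell(1,2) ac: {S}
  cell(2,3) cb: ∅
  cell(0,2) aac: {S}
  cell(1,3) acb: ∅
  cell(0,3) aacb: ∅

S ∉ T[0,3] ⇒ NO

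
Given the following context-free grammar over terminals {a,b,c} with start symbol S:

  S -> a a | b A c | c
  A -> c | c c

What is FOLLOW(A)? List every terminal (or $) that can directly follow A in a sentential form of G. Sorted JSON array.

FIRST iteration:
[1]
  A via A→c: +{c}
  S via S→a a: +{a}
  S via S→b A c: +{b}
  S via S→c: +{c}
  FIRST(S)={a,b,c}  FIRST(A)={c}
[2] — fixpoint
  FIRST(S)={a,b,c}  FIRST(A)={c}

FOLLOW iteration:
FOLLOW(S) := {$}
round 1:
  S→b A c: FOLLOW(A) ⊇ FIRST(c) = {c}; new: +{c}
  S: {$}  A: {c}
round 2: done
  S: {$}  A: {c}

FOLLOW(A) = ["c"]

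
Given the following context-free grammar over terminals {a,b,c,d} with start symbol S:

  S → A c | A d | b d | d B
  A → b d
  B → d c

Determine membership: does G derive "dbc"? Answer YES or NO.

Convert to CNF:
  S -> A T1 | A T2 | T0 T1 | T1 B
  A -> T0 T1
  B -> T1 T2
  T0 -> b
  T1 -> d
  T2 -> c

Fill CYK table bottom-up:
  T[0,0] 'd' = {T1}  orig:{}
  T[1,1] 'b' = {T0}  orig:{}
  T[2,2] 'c' = {T2}  orig:{}
  T[0,1] 'db' = ∅
  T[1,2] 'bc' = ∅
  T[0,2] 'dbc' = ∅

S ∉ T[0,2] ⇒ NO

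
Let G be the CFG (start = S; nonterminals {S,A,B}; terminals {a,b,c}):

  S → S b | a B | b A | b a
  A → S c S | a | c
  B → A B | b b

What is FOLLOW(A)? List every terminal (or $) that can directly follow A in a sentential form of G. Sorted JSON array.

FIRST iteration:
pass 1:
  A via A→a: +{a}
  A via A→c: +{c}
  B via B→A B: +{a,c}
  B via B→b b: +{b}
  S via S→a B: +{a}
  S via S→b A: +{b}
  S: {a,b}  A: {a,c}  B: {a,b,c}
pass 2:
  A via A→S c S: +{b}
  S: {a,b}  A: {a,b,c}  B: {a,b,c}
pass 3: done
  S: {a,b}  A: {a,b,c}  B: {a,b,c}

FOLLOW iteration:
initialize: $ ∈ FOLLOW(S)
round 1:
  A→S c S: FOLLOW(S) ⊇ FIRST(c) = {c}; new: +{c}
  B→A B: FOLLOW(A) ⊇ FIRST(B) = {a,b,c}; new: +{a,b,c}
  S→S b: FOLLOW(S) ⊇ FIRST(b) = {b}; new: +{b}
  S→a B: FOLLOW(B) ⊇ FOLLOW(S) ⊇ {$,b,c}; new: +{$,b,c}
  S→b A: FOLLOW(A) ⊇ FOLLOW(S) ⊇ {$,b,c}; new: +{$}
  FOLLOW(S)={$,b,c}  FOLLOW(A)={$,a,b,c}  FOLLOW(B)={$,b,c}
round 2:
  A→S c S: FOLLOW(S) ⊇ FOLLOW(A) ⊇ {$,a,b,c}; new: +{a}
  S→a B: FOLLOW(B) ⊇ FOLLOW(S) ⊇ {$,a,b,c}; new: +{a}
  FOLLOW(S)={$,a,b,c}  FOLLOW(A)={$,a,b,c}  FOLLOW(B)={$,a,b,c}
round 3: (stable)
  FOLLOW(S)={$,a,b,c}  FOLLOW(A)={$,a,b,c}  FOLLOW(B)={$,a,b,c}

FOLLOW(A) = ["$", "a", "b", "c"]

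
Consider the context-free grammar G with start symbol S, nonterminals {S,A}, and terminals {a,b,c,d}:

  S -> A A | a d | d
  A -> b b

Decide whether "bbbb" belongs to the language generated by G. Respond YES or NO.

Convert to CNF:
  S -> A A | T1 T2 | d
  A -> T0 T0
  T0 -> b
  T1 -> a
  T2 -> d

CYK fill:
  [0..0]={T0}  "b"  orig:{}
  [1..1]={T0}  "b"  orig:{}
  [2..2]={T0}  "b"  orig:{}
  [3..3]={T0}  "b"  orig:{}
  [0..1]={A}  "bb"
  [1..2]={A}  "bb"
  [2..3]={A}  "bb"
  [0..2]=∅  "bbb"
  [1..3]=∅  "bbb"
  [0..3]={S}  "bbbb"

S ∈ T[0,3] ⇒ YES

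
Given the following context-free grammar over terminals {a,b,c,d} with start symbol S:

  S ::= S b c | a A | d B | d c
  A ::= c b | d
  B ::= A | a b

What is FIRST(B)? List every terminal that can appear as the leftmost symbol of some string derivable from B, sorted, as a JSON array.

FIRST iteration:
[1]
  A via A→c b: +{c}
  A via A→d: +{d}
  B via B→A: +{c,d}
  B via B→a b: +{a}
  S via S→a A: +{a}
  S via S→d B: +{d}
  FIRST(S)={a,d}  FIRST(A)={c,d}  FIRST(B)={a,c,d}
[2] — fixpoint
  FIRST(S)={a,d}  FIRST(A)={c,d}  FIRST(B)={a,c,d}

FIRST(B) = ["a", "c", "d"]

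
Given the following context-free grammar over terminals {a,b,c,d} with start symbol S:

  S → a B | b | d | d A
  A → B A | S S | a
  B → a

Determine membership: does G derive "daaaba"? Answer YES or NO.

Convert to CNF:
  S -> T0 B | T1 A | b | d
  A -> B A | S S | a
  B -> a
  T0 -> a
  T1 -> d

CYK fill:
  T[0,0] 'd' = {S,T1}  orig:{S}
  T[1,1] 'a' = {A,B,T0}  orig:{A,B}
  T[2,2] 'a' = {A,B,T0}  orig:{A,B}
  T[3,3] 'a' = {A,B,T0}  orig:{A,B}
  T[4,4] 'b' = {S}
  T[5,5] 'a' = {A,B,T0}  orig:{A,B}
  T[0,1] 'da' = {S}
  T[1,2] 'aa' = {A,S}
  T[2,3] 'aa' = {A,S}
  T[3,4] 'ab' = ∅
  T[4,5] 'ba' = ∅
  T[0,2] 'daa' = {A,S}
  T[1,3] 'aaa' = {A}
  T[2,4] 'aab' = {A}
  T[3,5] 'aba' = ∅
  T[0,3] 'daaa' = {A,S}
  T[1,4] 'aaab' = {A}
  T[2,5] 'aaba' = ∅
  T[0,4] 'daaab' = {A,S}
  T[1,5] 'aaaba' = ∅
  T[0,5] 'daaaba' = ∅

S ∉ T[0,5] ⇒ NO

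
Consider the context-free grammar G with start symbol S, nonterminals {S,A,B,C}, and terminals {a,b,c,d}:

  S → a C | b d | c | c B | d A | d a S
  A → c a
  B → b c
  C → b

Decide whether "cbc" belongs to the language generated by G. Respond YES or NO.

CNF form of G:
  S -> T0 B | T1 C | T2 T3 | T3 A | T3 X4 | c
  A -> T0 T1
  B -> T2 T0
  C -> b
  T0 -> c
  T1 -> a
  T2 -> b
  T3 -> d
  X4 -> T1 S

CYK fill:
  [0..0]={S,T0}  "c"  orig:{S}
  [1..1]={C,T2}  "b"  orig:{C}
  [2..2]={S,T0}  "c"  orig:{S}
  [0..1]=∅  "cb"
  [1..2]={B}  "bc"
  [0..2]={S}  "cbc"

S ∈ T[0,2] ⇒ YES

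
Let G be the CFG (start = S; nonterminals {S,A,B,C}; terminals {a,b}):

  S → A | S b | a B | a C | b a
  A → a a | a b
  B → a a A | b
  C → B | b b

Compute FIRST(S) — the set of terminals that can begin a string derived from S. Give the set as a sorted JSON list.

Compute FIRST by fixpoint:
round 1:
  A via A→a a: +{a}
  B via B→a a A: +{a}
  B via B→b: +{b}
  C via C→B: +{a,b}
  S via S→A: +{a}
  S via S→b a: +{b}
  FIRST[S]={a,b}  FIRST[A]={a}  FIRST[B]={a,b}  FIRST[C]={a,b}
round 2: (no change)
  FIRST[S]={a,b}  FIRST[A]={a}  FIRST[B]={a,b}  FIRST[C]={a,b}

FIRST(S) = ["a", "b"]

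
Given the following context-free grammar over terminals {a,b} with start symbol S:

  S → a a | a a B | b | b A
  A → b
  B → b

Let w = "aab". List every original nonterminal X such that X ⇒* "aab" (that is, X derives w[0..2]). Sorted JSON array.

CNF form of G:
  S -> T0 T0 | T0 X2 | T1 A | b
  A -> b
  B -> b
  T0 -> a
  T1 -> b
  X2 -> T0 B

CYK table (by increasing span), restricted to cells inside w[0..2]:
  T[0,0] 'a' = {T0}  orig:{}
  T[1,1] 'a' = {T0}  orig:{}
  T[2,2] 'b' = {A,B,S,T1}  orig:{A,B,S}
  T[0,1] 'aa' = {S}
  T[1,2] 'ab' = {X2}  orig:{}
  T[0,2] 'aab' = {S}

Original NTs in T[0,2] deriving "aab": ["S"]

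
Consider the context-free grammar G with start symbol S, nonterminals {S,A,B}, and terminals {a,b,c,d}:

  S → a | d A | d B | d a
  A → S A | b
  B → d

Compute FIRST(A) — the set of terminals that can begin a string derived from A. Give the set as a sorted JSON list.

FIRST iteration:
round 1:
  A via A→b: +{b}
  B via B→d: +{d}
  S via S→a: +{a}
  S via S→d A: +{d}
  S: {a,d}  A: {b}  B: {d}
round 2:
  A via A→S A: +{a,d}
  S: {a,d}  A: {a,b,d}  B: {d}
round 3: — fixpoint
  S: {a,d}  A: {a,b,d}  B: {d}

FIRST(A) = ["a", "b", "d"]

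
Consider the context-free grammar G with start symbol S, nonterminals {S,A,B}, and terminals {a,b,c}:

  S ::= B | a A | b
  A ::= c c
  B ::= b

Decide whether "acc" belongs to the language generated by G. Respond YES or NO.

CNF form of G:
  S -> T1 A | b
  A -> T0 T0
  B -> b
  T0 -> c
  T1 -> a

CYK fill:
  T[0,0] 'a' = {T1}  orig:{}
  T[1,1] 'c' = {T0}  orig:{}
  T[2,2] 'c' = {T0}  orig:{}
  T[0,1] 'ac' = ∅
  T[1,2] 'cc' = {A}
  T[0,2] 'acc' = {S}

S ∈ T[0,2] ⇒ YES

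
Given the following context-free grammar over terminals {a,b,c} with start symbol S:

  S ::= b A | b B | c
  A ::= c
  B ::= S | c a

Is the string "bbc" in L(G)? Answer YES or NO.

Convert to CNF:
  S -> T0 A | T0 B | c
  A -> c
  B -> T0 A | T0 B | T1 T2 | c
  T0 -> b
  T1 -> c
  T2 -> a

CYK table (by increasing span):
  [0..0]={T0}  "b"  orig:{}
  [1..1]={T0}  "b"  orig:{}
  [2..2]={A,B,S,T1}  "c"  orig:{A,B,S}
  [0..1]=∅  "bb"
  [1..2]={B,S}  "bc"
  [0..2]={B,S}  "bbc"

S ∈ T[0,2] ⇒ YES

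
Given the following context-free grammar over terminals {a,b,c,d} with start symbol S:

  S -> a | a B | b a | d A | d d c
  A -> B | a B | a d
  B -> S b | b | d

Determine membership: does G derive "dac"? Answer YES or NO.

CNF form of G:
  S -> T0 T1 | T1 B | T2 A | T2 X4 | a
  A -> S T0 | T1 B | T1 T2 | b | d
  B -> S T0 | b | d
  T0 -> b
  T1 -> a
  T2 -> d
  T3 -> c
  X4 -> T2 T3

CYK fill:
  cell(0,0) d: {A,B,T2}  orig:{A,B}
  cell(1,1) a: {S,T1}  orig:{S}
  cell(2,2) c: {T3}  orig:{}
  cell(0,1) da: ∅
  cell(1,2) ac: ∅
  cell(0,2) dac: ∅

S ∉ T[0,2] ⇒ NO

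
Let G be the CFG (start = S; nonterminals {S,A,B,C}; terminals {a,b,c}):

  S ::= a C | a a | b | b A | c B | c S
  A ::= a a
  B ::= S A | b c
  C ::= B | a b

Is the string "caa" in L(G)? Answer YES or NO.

Convert to CNF:
  S -> T0 C | T0 T0 | T1 A | T2 B | T2 S | b
  A -> T0 T0
  B -> S A | T1 T2
  C -> S A | T0 T1 | T1 T2
  T0 -> a
  T1 -> b
  T2 -> c

Fill CYK table bottom-up:
  T[0,0] 'c' = {T2}  orig:{}
  T[1,1] 'a' = {T0}  orig:{}
  T[2,2] 'a' = {T0}  orig:{}
  T[0,1] 'ca' = ∅
  T[1,2] 'aa' = {A,S}
  T[0,2] 'caa' = {S}

S ∈ T[0,2] ⇒ YES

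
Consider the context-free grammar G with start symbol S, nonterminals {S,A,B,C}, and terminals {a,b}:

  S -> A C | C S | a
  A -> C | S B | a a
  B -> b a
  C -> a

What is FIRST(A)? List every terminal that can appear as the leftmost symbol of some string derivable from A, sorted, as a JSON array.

FIRST iteration:
iter 1:
  A via A→a a: +{a}
  B via B→b a: +{b}
  C via C→a: +{a}
  S via S→A C: +{a}
  FIRST[S]={a}  FIRST[A]={a}  FIRST[B]={b}  FIRST[C]={a}
iter 2: done
  FIRST[S]={a}  FIRST[A]={a}  FIRST[B]={b}  FIRST[C]={a}

FIRST(A) = ["a"]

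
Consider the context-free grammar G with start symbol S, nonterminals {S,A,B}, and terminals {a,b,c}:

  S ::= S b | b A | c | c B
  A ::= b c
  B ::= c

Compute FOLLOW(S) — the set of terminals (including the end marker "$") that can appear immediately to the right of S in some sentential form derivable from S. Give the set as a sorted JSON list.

Compute FIRST by fixpoint:
pass 1:
  A via A→b c: +{b}
  B via B→c: +{c}
  S via S→b A: +{b}
  S via S→c: +{c}
  S: {b,c}  A: {b}  B: {c}
pass 2: (stable)
  S: {b,c}  A: {b}  B: {c}

FOLLOW sets:
seed FOLLOW(S) with $
round 1:
  S→S b: FOLLOW(S) ⊇ FIRST(b) = {b}; new: +{b}
  S→b A: FOLLOW(A) ⊇ FOLLOW(S) ⊇ {$,b}; new: +{$,b}
  S→c B: FOLLOW(B) ⊇ FOLLOW(S) ⊇ {$,b}; new: +{$,b}
  FOLLOW[S]={$,b}  FOLLOW[A]={$,b}  FOLLOW[B]={$,b}
round 2: (no change)
  FOLLOW[S]={$,b}  FOLLOW[A]={$,b}  FOLLOW[B]={$,b}

FOLLOW(S) = ["$", "b"]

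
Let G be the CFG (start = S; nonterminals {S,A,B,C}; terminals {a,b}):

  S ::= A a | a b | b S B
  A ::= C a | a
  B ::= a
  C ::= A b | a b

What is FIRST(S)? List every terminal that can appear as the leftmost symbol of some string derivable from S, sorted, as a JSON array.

FIRST iteration:
pass 1:
  A via A→a: +{a}
  B via B→a: +{a}
  C via C→A b: +{a}
  S via S→A a: +{a}
  S via S→b S B: +{b}
  S: {a,b}  A: {a}  B: {a}  C: {a}
pass 2: (stable)
  S: {a,b}  A: {a}  B: {a}  C: {a}

FIRST(S) = ["a", "b"]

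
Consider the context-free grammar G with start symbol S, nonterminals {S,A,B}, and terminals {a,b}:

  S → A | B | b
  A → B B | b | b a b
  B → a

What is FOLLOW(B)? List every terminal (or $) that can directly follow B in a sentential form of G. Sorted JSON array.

Compute FIRST by fixpoint:
[1]
  A via A→b: +{b}
  B via B→a: +{a}
  S via S→A: +{b}
  S via S→B: +{a}
  FIRST[S]={a,b}  FIRST[A]={b}  FIRST[B]={a}
[2]
  A via A→B B: +{a}
  FIRST[S]={a,b}  FIRST[A]={a,b}  FIRST[B]={a}
[3] — fixpoint
  FIRST[S]={a,b}  FIRST[A]={a,b}  FIRST[B]={a}

Compute FOLLOW by fixpoint:
initialize: $ ∈ FOLLOW(S)
pass 1:
  A→B B: FOLLOW(B) ⊇ FIRST(B) = {a}; new: +{a}
  S→A: FOLLOW(A) ⊇ FOLLOW(S) ⊇ {$}; new: +{$}
  S→B: FOLLOW(B) ⊇ FOLLOW(S) ⊇ {$}; new: +{$}
  S: {$}  A: {$}  B: {$,a}
pass 2: — fixpoint
  S: {$}  A: {$}  B: {$,a}

FOLLOW(B) = ["$", "a"]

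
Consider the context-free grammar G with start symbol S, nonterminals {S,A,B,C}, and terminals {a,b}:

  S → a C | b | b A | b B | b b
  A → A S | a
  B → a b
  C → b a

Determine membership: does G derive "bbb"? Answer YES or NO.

CNF form of G:
  S -> T0 C | T1 A | T1 B | T1 T1 | b
  A -> A S | a
  B -> T0 T1
  C -> T1 T0
  T0 -> a
  T1 -> b

CYK fill:
  cell(0,0) b: {S,T1}  orig:{S}
  cell(1,1) b: {S,T1}  orig:{S}
  cell(2,2) b: {S,T1}  orig:{S}
  cell(0,1) bb: {S}
  cell(1,2) bb: {S}
  cell(0,2) bbb: ∅

S ∉ T[0,2] ⇒ NO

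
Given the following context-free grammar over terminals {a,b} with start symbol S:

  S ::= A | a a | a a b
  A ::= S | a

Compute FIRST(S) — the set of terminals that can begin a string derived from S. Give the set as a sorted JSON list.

Compute FIRST by fixpoint:
[1]
  A via A→a: +{a}
  S via S→A: +{a}
  FIRST(S)={a}  FIRST(A)={a}
[2] (no change)
  FIRST(S)={a}  FIRST(A)={a}

FIRST(S) = ["a"]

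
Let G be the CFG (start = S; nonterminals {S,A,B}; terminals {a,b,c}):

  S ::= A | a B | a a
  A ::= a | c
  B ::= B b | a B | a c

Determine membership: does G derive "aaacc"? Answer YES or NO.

CNF form of G:
  S -> T1 B | T1 T1 | a | c
  A -> a | c
  B -> B T0 | T1 B | T1 T2
  T0 -> b
  T1 -> a
  T2 -> c

Fill CYK table bottom-up:
  [0..0]={A,S,T1}  "a"  orig:{A,S}
  [1..1]={A,S,T1}  "a"  orig:{A,S}
  [2..2]={A,S,T1}  "a"  orig:{A,S}
  [3..3]={A,S,T2}  "c"  orig:{A,S}
  [4..4]={A,S,T2}  "c"  orig:{A,S}
  [0..1]={S}  "aa"
  [1..2]={S}  "aa"
  [2..3]={B}  "ac"
  [3..4]=∅  "cc"
  [0..2]=∅  "aaa"
  [1..3]={B,S}  "aac"
  [2..4]=∅  "acc"
  [0..3]={B,S}  "aaac"
  [1..4]=∅  "aacc"
  [0..4]=∅  "aaacc"

S ∉ T[0,4] ⇒ NO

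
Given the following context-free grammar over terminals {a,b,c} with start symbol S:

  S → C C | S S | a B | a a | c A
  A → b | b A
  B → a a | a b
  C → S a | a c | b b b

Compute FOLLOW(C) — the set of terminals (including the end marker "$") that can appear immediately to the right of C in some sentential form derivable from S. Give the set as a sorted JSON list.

FIRST iteration:
iter 1:
  A via A→b: +{b}
  B via B→a a: +{a}
  C via C→a c: +{a}
  C via C→b b b: +{b}
  S via S→C C: +{a,b}
  S via S→c A: +{c}
  S: {a,b,c}  A: {b}  B: {a}  C: {a,b}
iter 2:
  C via C→S a: +{c}
  S: {a,b,c}  A: {b}  B: {a}  C: {a,b,c}
iter 3: — fixpoint
  S: {a,b,c}  A: {b}  B: {a}  C: {a,b,c}

Compute FOLLOW by fixpoint:
initialize: $ ∈ FOLLOW(S)
[1]
  C→S a: FOLLOW(S) ⊇ FIRST(a) = {a}; new: +{a}
  S→C C: FOLLOW(C) ⊇ FIRST(C) = {a,b,c}; new: +{a,b,c}
  S→C C: FOLLOW(C) ⊇ FOLLOW(S) ⊇ {$,a}; new: +{$}
  S→S S: FOLLOW(S) ⊇ FIRST(S) = {a,b,c}; new: +{b,c}
  S→a B: FOLLOW(B) ⊇ FOLLOW(S) ⊇ {$,a,b,c}; new: +{$,a,b,c}
  S→c A: FOLLOW(A) ⊇ FOLLOW(S) ⊇ {$,a,b,c}; new: +{$,a,b,c}
  FOLLOW[S]={$,a,b,c}  FOLLOW[A]={$,a,b,c}  FOLLOW[B]={$,a,b,c}  FOLLOW[C]={$,a,b,c}
[2] (stable)
  FOLLOW[S]={$,a,b,c}  FOLLOW[A]={$,a,b,c}  FOLLOW[B]={$,a,b,c}  FOLLOW[C]={$,a,b,c}

FOLLOW(C) = ["$", "a", "b", "c"]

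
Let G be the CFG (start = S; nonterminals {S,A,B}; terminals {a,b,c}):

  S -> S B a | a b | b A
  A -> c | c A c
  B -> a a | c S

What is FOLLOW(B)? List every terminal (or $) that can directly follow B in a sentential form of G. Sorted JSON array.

Compute FIRST by fixpoint:
round 1:
  A via A→c: +{c}
  B via B→a a: +{a}
  B via B→c S: +{c}
  S via S→a b: +{a}
  S via S→b A: +{b}
  S: {a,b}  A: {c}  B: {a,c}
round 2: (stable)
  S: {a,b}  A: {c}  B: {a,c}

FOLLOW sets:
seed FOLLOW(S) with $
round 1:
  A→c A c: FOLLOW(A) ⊇ FIRST(c) = {c}; new: +{c}
  S→S B a: FOLLOW(S) ⊇ FIRST(B) = {a,c}; new: +{a,c}
  S→S B a: FOLLOW(B) ⊇ FIRST(a) = {a}; new: +{a}
  S→b A: FOLLOW(A) ⊇ FOLLOW(S) ⊇ {$,a,c}; new: +{$,a}
  FOLLOW[S]={$,a,c}  FOLLOW[A]={$,a,c}  FOLLOW[B]={a}
round 2: (stable)
  FOLLOW[S]={$,a,c}  FOLLOW[A]={$,a,c}  FOLLOW[B]={a}

FOLLOW(B) = ["a"]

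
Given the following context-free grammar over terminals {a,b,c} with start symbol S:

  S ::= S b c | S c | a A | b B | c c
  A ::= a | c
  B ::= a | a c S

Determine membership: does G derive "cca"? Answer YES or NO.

Convert to CNF:
  S -> S T1 | S X4 | T0 A | T1 T1 | T2 B
  A -> a | c
  B -> T0 X3 | a
  T0 -> a
  T1 -> c
  T2 -> b
  X3 -> T1 S
  X4 -> T2 T1

CYK fill:
  cell(0,0) c: {A,T1}  orig:{A}
  cell(1,1) c: {A,T1}  orig:{A}
  cell(2,2) a: {A,B,T0}  orig:{A,B}
  cell(0,1) cc: {S}
  cell(1,2) ca: ∅
  cell(0,2) cca: ∅

S ∉ T[0,2] ⇒ NO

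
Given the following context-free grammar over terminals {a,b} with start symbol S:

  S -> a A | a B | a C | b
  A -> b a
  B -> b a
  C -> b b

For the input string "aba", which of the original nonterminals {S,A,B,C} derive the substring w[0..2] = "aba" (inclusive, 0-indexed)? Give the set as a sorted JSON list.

CNF form of G:
  S -> T1 A | T1 B | T1 C | b
  A -> T0 T1
  B -> T0 T1
  C -> T0 T0
  T0 -> b
  T1 -> a

CYK table (by increasing span) — only the sub-triangle for w[0..2]:
  [0..0]={T1}  "a"  orig:{}
  [1..1]={S,T0}  "b"  orig:{S}
  [2..2]={T1}  "a"  orig:{}
  [0..1]=∅  "ab"
  [1..2]={A,B}  "ba"
  [0..2]={S}  "aba"

Original NTs in T[0,2] deriving "aba": ["S"]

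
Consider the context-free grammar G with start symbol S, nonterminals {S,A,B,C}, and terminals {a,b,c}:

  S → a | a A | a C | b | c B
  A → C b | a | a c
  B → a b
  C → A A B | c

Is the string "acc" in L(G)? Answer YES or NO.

Convert to CNF:
  S -> T1 A | T1 C | T2 B | a | b
  A -> C T0 | T1 T2 | a
  B -> T1 T0
  C -> A X3 | c
  T0 -> b
  T1 -> a
  T2 -> c
  X3 -> A B

CYK table (by increasing span):
  cell(0,0) a: {A,S,T1}  orig:{A,S}
  cell(1,1) c: {C,T2}  orig:{C}
  cell(2,2) c: {C,T2}  orig:{C}
  cell(0,1) ac: {A,S}
  cell(1,2) cc: ∅
  cell(0,2) acc: ∅

S ∉ T[0,2] ⇒ NO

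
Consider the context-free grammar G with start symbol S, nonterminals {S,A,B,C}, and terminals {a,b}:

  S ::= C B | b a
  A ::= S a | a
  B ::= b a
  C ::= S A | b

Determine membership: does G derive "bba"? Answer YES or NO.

CNF form of G:
  S -> C B | T1 T0
  A -> S T0 | a
  B -> T1 T0
  C -> S A | b
  T0 -> a
  T1 -> b

Fill CYK table bottom-up:
  cell(0,0) b: {C,T1}  orig:{C}
  cell(1,1) b: {C,T1}  orig:{C}
  cell(2,2) a: {A,T0}  orig:{A}
  cell(0,1) bb: ∅
  cell(1,2) ba: {B,S}
  cell(0,2) bba: {S}

S ∈ T[0,2] ⇒ YES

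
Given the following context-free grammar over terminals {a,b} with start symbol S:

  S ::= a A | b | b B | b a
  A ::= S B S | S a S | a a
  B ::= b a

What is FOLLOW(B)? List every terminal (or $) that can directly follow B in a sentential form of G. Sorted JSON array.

FIRST iteration:
iter 1:
  A via A→a a: +{a}
  B via B→b a: +{b}
  S via S→a A: +{a}
  S via S→b: +{b}
  FIRST(S)={a,b}  FIRST(A)={a}  FIRST(B)={b}
iter 2:
  A via A→S B S: +{b}
  FIRST(S)={a,b}  FIRST(A)={a,b}  FIRST(B)={b}
iter 3: — fixpoint
  FIRST(S)={a,b}  FIRST(A)={a,b}  FIRST(B)={b}

Compute FOLLOW by fixpoint:
initialize: $ ∈ FOLLOW(S)
round 1:
  A→S B S: FOLLOW(S) ⊇ FIRST(B) = {b}; new: +{b}
  A→S B S: FOLLOW(B) ⊇ FIRST(S) = {a,b}; new: +{a,b}
  A→S a S: FOLLOW(S) ⊇ FIRST(a) = {a}; new: +{a}
  S→a A: FOLLOW(A) ⊇ FOLLOW(S) ⊇ {$,a,b}; new: +{$,a,b}
  S→b B: FOLLOW(B) ⊇ FOLLOW(S) ⊇ {$,a,b}; new: +{$}
  FOLLOW[S]={$,a,b}  FOLLOW[A]={$,a,b}  FOLLOW[B]={$,a,b}
round 2: (no change)
  FOLLOW[S]={$,a,b}  FOLLOW[A]={$,a,b}  FOLLOW[B]={$,a,b}

FOLLOW(B) = ["$", "a", "b"]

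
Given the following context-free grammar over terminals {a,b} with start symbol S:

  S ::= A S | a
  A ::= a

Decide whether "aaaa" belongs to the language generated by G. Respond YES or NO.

CNF form of G:
  S -> A S | a
  A -> a

CYK fill:
  [0..0]={A,S}  "a"
  [1..1]={A,S}  "a"
  [2..2]={A,S}  "a"
  [3..3]={A,S}  "a"
  [0..1]={S}  "aa"
  [1..2]={S}  "aa"
  [2..3]={S}  "aa"
  [0..2]={S}  "aaa"
  [1..3]={S}  "aaa"
  [0..3]={S}  "aaaa"

S ∈ T[0,3] ⇒ YES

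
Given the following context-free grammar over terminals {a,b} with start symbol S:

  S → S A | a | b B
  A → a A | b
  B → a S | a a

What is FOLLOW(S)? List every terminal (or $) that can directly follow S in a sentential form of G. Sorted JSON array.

FIRST sets, iterate to fixpoint:
iter 1:
  A via A→a A: +{a}
  A via A→b: +{b}
  B via B→a S: +{a}
  S via S→a: +{a}
  S via S→b B: +{b}
  FIRST[S]={a,b}  FIRST[A]={a,b}  FIRST[B]={a}
iter 2: done
  FIRST[S]={a,b}  FIRST[A]={a,b}  FIRST[B]={a}

Compute FOLLOW by fixpoint:
FOLLOW(S) := {$}
iter 1:
  S→S A: FOLLOW(S) ⊇ FIRST(A) = {a,b}; new: +{a,b}
  S→S A: FOLLOW(A) ⊇ FOLLOW(S) ⊇ {$,a,b}; new: +{$,a,b}
  S→b B: FOLLOW(B) ⊇ FOLLOW(S) ⊇ {$,a,b}; new: +{$,a,b}
  S: {$,a,b}  A: {$,a,b}  B: {$,a,b}
iter 2: (no change)
  S: {$,a,b}  A: {$,a,b}  B: {$,a,b}

FOLLOW(S) = ["$", "a", "b"]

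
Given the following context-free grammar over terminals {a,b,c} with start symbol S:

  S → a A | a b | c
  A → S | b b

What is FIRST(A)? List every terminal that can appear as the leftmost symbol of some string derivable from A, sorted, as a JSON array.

Compute FIRST by fixpoint:
[1]
  A via A→b b: +{b}
  S via S→a A: +{a}
  S via S→c: +{c}
  S: {a,c}  A: {b}
[2]
  A via A→S: +{a,c}
  S: {a,c}  A: {a,b,c}
[3] done
  S: {a,c}  A: {a,b,c}

FIRST(A) = ["a", "b", "c"]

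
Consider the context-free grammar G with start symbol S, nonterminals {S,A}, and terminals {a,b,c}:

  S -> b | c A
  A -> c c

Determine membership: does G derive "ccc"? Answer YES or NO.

Convert to CNF:
  S -> T0 A | b
  A -> T0 T0
  T0 -> c

Fill CYK table bottom-up:
  T[0,0] 'c' = {T0}  orig:{}
  T[1,1] 'c' = {T0}  orig:{}
  T[2,2] 'c' = {T0}  orig:{}
  T[0,1] 'cc' = {A}
  T[1,2] 'cc' = {A}
  T[0,2] 'ccc' = {S}

S ∈ T[0,2] ⇒ YES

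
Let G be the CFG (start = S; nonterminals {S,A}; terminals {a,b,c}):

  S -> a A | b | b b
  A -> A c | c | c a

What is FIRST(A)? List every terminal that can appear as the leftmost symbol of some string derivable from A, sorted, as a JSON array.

FIRST sets, iterate to fixpoint:
[1]
  A via A→c: +{c}
  S via S→a A: +{a}
  S via S→b: +{b}
  FIRST(S)={a,b}  FIRST(A)={c}
[2] done
  FIRST(S)={a,b}  FIRST(A)={c}

FIRST(A) = ["c"]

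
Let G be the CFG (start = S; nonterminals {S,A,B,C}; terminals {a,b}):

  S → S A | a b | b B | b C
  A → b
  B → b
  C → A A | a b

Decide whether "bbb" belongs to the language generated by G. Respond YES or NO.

Convert to CNF:
  S -> S A | T0 T1 | T1 B | T1 C
  A -> b
  B -> b
  C -> A A | T0 T1
  T0 -> a
  T1 -> b

CYK table (by increasing span):
  T[0,0] 'b' = {A,B,T1}  orig:{A,B}
  T[1,1] 'b' = {A,B,T1}  orig:{A,B}
  T[2,2] 'b' = {A,B,T1}  orig:{A,B}
  T[0,1] 'bb' = {C,S}
  T[1,2] 'bb' = {C,S}
  T[0,2] 'bbb' = {S}

S ∈ T[0,2] ⇒ YES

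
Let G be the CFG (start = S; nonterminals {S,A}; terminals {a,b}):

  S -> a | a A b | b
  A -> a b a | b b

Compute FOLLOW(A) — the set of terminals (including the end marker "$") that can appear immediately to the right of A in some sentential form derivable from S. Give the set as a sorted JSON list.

FIRST iteration:
iter 1:
  A via A→a b a: +{a}
  A via A→b b: +{b}
  S via S→a: +{a}
  S via S→b: +{b}
  FIRST(S)={a,b}  FIRST(A)={a,b}
iter 2: (stable)
  FIRST(S)={a,b}  FIRST(A)={a,b}

FOLLOW sets:
initialize: $ ∈ FOLLOW(S)
[1]
  S→a A b: FOLLOW(A) ⊇ FIRST(b) = {b}; new: +{b}
  FOLLOW(S)={$}  FOLLOW(A)={b}
[2] (stable)
  FOLLOW(S)={$}  FOLLOW(A)={b}

FOLLOW(A) = ["b"]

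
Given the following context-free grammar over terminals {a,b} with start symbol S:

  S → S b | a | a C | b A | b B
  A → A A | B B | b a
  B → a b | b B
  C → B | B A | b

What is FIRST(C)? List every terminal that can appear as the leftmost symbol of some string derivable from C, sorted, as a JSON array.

FIRST sets, iterate to fixpoint:
round 1:
  A via A→b a: +{b}
  B via B→a b: +{a}
  B via B→b B: +{b}
  C via C→B: +{a,b}
  S via S→a: +{a}
  S via S→b A: +{b}
  S: {a,b}  A: {b}  B: {a,b}  C: {a,b}
round 2:
  A via A→B B: +{a}
  S: {a,b}  A: {a,b}  B: {a,b}  C: {a,b}
round 3: — fixpoint
  S: {a,b}  A: {a,b}  B: {a,b}  C: {a,b}

FIRST(C) = ["a", "b"]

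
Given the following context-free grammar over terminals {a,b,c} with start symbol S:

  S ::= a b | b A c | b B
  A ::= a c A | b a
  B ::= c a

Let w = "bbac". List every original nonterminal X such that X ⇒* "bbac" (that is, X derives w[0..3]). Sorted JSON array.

Convert to CNF:
  S -> T0 T2 | T2 B | T2 X4
  A -> T0 X3 | T2 T0
  B -> T1 T0
  T0 -> a
  T1 -> c
  T2 -> b
  X3 -> T1 A
  X4 -> A T1

Fill CYK table bottom-up (cells [i..j] with 0 ≤ i ≤ j ≤ 3 only):
  cell(0,0) b: {T2}  orig:{}
  cell(1,1) b: {T2}  orig:{}
  cell(2,2) a: {T0}  orig:{}
  cell(3,3) c: {T1}  orig:{}
  cell(0,1) bb: ∅
  cell(1,2) ba: {A}
  cell(2,3) ac: ∅
  cell(0,2) bba: ∅
  cell(1,3) bac: {X4}  orig:{}
  cell(0,3) bbac: {S}

Original NTs in T[0,3] deriving "bbac": ["S"]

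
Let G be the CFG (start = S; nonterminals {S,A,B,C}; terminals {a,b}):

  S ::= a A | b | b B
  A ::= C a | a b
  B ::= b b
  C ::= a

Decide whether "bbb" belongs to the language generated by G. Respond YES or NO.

Convert to CNF:
  S -> T0 A | T1 B | b
  A -> C T0 | T0 T1
  B -> T1 T1
  C -> a
  T0 -> a
  T1 -> b

Fill CYK table bottom-up:
  cell(0,0) b: {S,T1}  orig:{S}
  cell(1,1) b: {S,T1}  orig:{S}
  cell(2,2) b: {S,T1}  orig:{S}
  cell(0,1) bb: {B}
  cell(1,2) bb: {B}
  cell(0,2) bbb: {S}

S ∈ T[0,2] ⇒ YES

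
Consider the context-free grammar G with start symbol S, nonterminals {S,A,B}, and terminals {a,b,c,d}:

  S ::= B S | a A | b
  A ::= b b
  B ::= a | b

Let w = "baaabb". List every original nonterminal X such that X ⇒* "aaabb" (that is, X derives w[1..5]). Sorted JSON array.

CNF form of G:
  S -> B S | T1 A | b
  A -> T0 T0
  B -> a | b
  T0 -> b
  T1 -> a

CYK fill, restricted to cells inside w[1..5]:
  cell(1,1) a: {B,T1}  orig:{B}
  cell(2,2) a: {B,T1}  orig:{B}
  cell(3,3) a: {B,T1}  orig:{B}
  cell(4,4) b: {B,S,T0}  orig:{B,S}
  cell(5,5) b: {B,S,T0}  orig:{B,S}
  cell(1,2) aa: ∅
  cell(2,3) aa: ∅
  cell(3,4) ab: {S}
  cell(4,5) bb: {A,S}
  cell(1,3) aaa: ∅
  cell(2,4) aab: {S}
  cell(3,5) abb: {S}
  cell(1,4) aaab: {S}
  cell(2,5) aabb: {S}
  cell(1,5) aaabb: {S}

Original NTs in T[1,5] deriving "aaabb": ["S"]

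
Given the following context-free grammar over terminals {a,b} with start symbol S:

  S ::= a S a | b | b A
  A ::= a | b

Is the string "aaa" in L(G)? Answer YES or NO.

CNF form of G:
  S -> T0 X2 | T1 A | b
  A -> a | b
  T0 -> a
  T1 -> b
  X2 -> S T0

Fill CYK table bottom-up:
  [0..0]={A,T0}  "a"  orig:{A}
  [1..1]={A,T0}  "a"  orig:{A}
  [2..2]={A,T0}  "a"  orig:{A}
  [0..1]=∅  "aa"
  [1..2]=∅  "aa"
  [0..2]=∅  "aaa"

S ∉ T[0,2] ⇒ NO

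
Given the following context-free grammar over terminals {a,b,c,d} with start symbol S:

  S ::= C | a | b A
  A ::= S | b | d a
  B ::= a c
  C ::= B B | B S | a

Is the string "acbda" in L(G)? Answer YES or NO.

Convert to CNF:
  S -> B B | B S | T0 A | a
  A -> B B | B S | T0 A | T1 T2 | a | b
  B -> T2 T3
  C -> B B | B S | a
  T0 -> b
  T1 -> d
  T2 -> a
  T3 -> c

Fill CYK table bottom-up:
  cell(0,0) a: {A,C,S,T2}  orig:{A,C,S}
  cell(1,1) c: {T3}  orig:{}
  cell(2,2) b: {A,T0}  orig:{A}
  cell(3,3) d: {T1}  orig:{}
  cell(4,4) a: {A,C,S,T2}  orig:{A,C,S}
  cell(0,1) ac: {B}
  cell(1,2) cb: ∅
  cell(2,3) bd: ∅
  cell(3,4) da: {A}
  cell(0,2) acb: ∅
  cell(1,3) cbd: ∅
  cell(2,4) bda: {A,S}
  cell(0,3) acbd: ∅
  cell(1,4) cbda: ∅
  cell(0,4) acbda: {A,C,S}

S ∈ T[0,4] ⇒ YES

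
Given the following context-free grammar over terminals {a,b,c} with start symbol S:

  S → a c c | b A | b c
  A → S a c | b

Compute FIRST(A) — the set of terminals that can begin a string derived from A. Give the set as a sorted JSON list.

Compute FIRST by fixpoint:
[1]
  A via A→b: +{b}
  S via S→a c c: +{a}
  S via S→b A: +{b}
  S: {a,b}  A: {b}
[2]
  A via A→S a c: +{a}
  S: {a,b}  A: {a,b}
[3] (no change)
  S: {a,b}  A: {a,b}

FIRST(A) = ["a", "b"]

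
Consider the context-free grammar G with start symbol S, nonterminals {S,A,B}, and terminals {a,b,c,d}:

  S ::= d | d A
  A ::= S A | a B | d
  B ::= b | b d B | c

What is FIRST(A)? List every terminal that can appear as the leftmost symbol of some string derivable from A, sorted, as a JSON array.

FIRST sets, iterate to fixpoint:
iter 1:
  A via A→a B: +{a}
  A via A→d: +{d}
  B via B→b: +{b}
  B via B→c: +{c}
  S via S→d: +{d}
  S: {d}  A: {a,d}  B: {b,c}
iter 2: (stable)
  S: {d}  A: {a,d}  B: {b,c}

FIRST(A) = ["a", "d"]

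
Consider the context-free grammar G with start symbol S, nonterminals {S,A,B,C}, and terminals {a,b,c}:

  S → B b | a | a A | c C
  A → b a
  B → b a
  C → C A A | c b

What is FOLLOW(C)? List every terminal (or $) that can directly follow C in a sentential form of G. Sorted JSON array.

FIRST sets, iterate to fixpoint:
iter 1:
  A via A→b a: +{b}
  B via B→b a: +{b}
  C via C→c b: +{c}
  S via S→B b: +{b}
  S via S→a: +{a}
  S via S→c C: +{c}
  FIRST(S)={a,b,c}  FIRST(A)={b}  FIRST(B)={b}  FIRST(C)={c}
iter 2: (no change)
  FIRST(S)={a,b,c}  FIRST(A)={b}  FIRST(B)={b}  FIRST(C)={c}

Compute FOLLOW by fixpoint:
initialize: $ ∈ FOLLOW(S)
iter 1:
  C→C A A: FOLLOW(C) ⊇ FIRST(A) = {b}; new: +{b}
  C→C A A: FOLLOW(A) ⊇ FIRST(A) = {b}; new: +{b}
  S→B b: FOLLOW(B) ⊇ FIRST(b) = {b}; new: +{b}
  S→a A: FOLLOW(A) ⊇ FOLLOW(S) ⊇ {$}; new: +{$}
  S→c C: FOLLOW(C) ⊇ FOLLOW(S) ⊇ {$}; new: +{$}
  FOLLOW(S)={$}  FOLLOW(A)={$,b}  FOLLOW(B)={b}  FOLLOW(C)={$,b}
iter 2: (stable)
  FOLLOW(S)={$}  FOLLOW(A)={$,b}  FOLLOW(B)={b}  FOLLOW(C)={$,b}

FOLLOW(C) = ["$", "b"]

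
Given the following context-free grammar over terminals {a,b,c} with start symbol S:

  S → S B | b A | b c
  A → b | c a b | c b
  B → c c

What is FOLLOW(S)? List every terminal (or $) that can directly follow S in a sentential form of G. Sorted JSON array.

Compute FIRST by fixpoint:
iter 1:
  A via A→b: +{b}
  A via A→c a b: +{c}
  B via B→c c: +{c}
  S via S→b A: +{b}
  FIRST[S]={b}  FIRST[A]={b,c}  FIRST[B]={c}
iter 2: (stable)
  FIRST[S]={b}  FIRST[A]={b,c}  FIRST[B]={c}

FOLLOW iteration:
FOLLOW(S) := {$}
round 1:
  S→S B: FOLLOW(S) ⊇ FIRST(B) = {c}; new: +{c}
  S→S B: FOLLOW(B) ⊇ FOLLOW(S) ⊇ {$,c}; new: +{$,c}
  S→b A: FOLLOW(A) ⊇ FOLLOW(S) ⊇ {$,c}; new: +{$,c}
  FOLLOW[S]={$,c}  FOLLOW[A]={$,c}  FOLLOW[B]={$,c}
round 2: (stable)
  FOLLOW[S]={$,c}  FOLLOW[A]={$,c}  FOLLOW[B]={$,c}

FOLLOW(S) = ["$", "c"]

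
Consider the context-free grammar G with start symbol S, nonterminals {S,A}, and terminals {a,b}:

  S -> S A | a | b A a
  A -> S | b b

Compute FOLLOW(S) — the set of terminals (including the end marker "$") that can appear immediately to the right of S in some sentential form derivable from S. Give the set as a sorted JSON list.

Compute FIRST by fixpoint:
[1]
  A via A→b b: +{b}
  S via S→a: +{a}
  S via S→b A a: +{b}
  FIRST[S]={a,b}  FIRST[A]={b}
[2]
  A via A→S: +{a}
  FIRST[S]={a,b}  FIRST[A]={a,b}
[3] — fixpoint
  FIRST[S]={a,b}  FIRST[A]={a,b}

Compute FOLLOW by fixpoint:
seed FOLLOW(S) with $
round 1:
  S→S A: FOLLOW(S) ⊇ FIRST(A) = {a,b}; new: +{a,b}
  S→S A: FOLLOW(A) ⊇ FOLLOW(S) ⊇ {$,a,b}; new: +{$,a,b}
  S: {$,a,b}  A: {$,a,b}
round 2: done
  S: {$,a,b}  A: {$,a,b}

FOLLOW(S) = ["$", "a", "b"]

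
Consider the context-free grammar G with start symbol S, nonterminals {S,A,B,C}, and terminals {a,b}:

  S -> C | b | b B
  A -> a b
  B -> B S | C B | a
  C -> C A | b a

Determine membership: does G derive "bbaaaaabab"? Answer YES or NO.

CNF form of G:
  S -> C A | T1 B | T1 T0 | b
  A -> T0 T1
  B -> B S | C B | a
  C -> C A | T1 T0
  T0 -> a
  T1 -> b

Fill CYK table bottom-up:
  T[0,0] 'b' = {S,T1}  orig:{S}
  T[1,1] 'b' = {S,T1}  orig:{S}
  T[2,2] 'a' = {B,T0}  orig:{B}
  T[3,3] 'a' = {B,T0}  orig:{B}
  T[4,4] 'a' = {B,T0}  orig:{B}
  T[5,5] 'a' = {B,T0}  orig:{B}
  T[6,6] 'a' = {B,T0}  orig:{B}
  T[7,7] 'b' = {S,T1}  orig:{S}
  T[8,8] 'a' = {B,T0}  orig:{B}
  T[9,9] 'b' = {S,T1}  orig:{S}
  T[0,1] 'bb' = ∅
  T[1,2] 'ba' = {C,S}
  T[2,3] 'aa' = ∅
  T[3,4] 'aa' = ∅
  T[4,5] 'aa' = ∅
  T[5,6] 'aa' = ∅
  T[6,7] 'ab' = {A,B}
  T[7,8] 'ba' = {C,S}
  T[8,9] 'ab' = {A,B}
  T[0,2] 'bba' = ∅
  T[1,3] 'baa' = {B}
  T[2,4] 'aaa' = ∅
  T[3,5] 'aaa' = ∅
  T[4,6] 'aaa' = ∅
  T[5,7] 'aab' = ∅
  T[6,8] 'aba' = {B}
  T[7,9] 'bab' = {S}
  T[0,3] 'bbaa' = {S}
  T[1,4] 'baaa' = ∅
  T[2,5] 'aaaa' = ∅
  T[3,6] 'aaaa' = ∅
  T[4,7] 'aaab' = ∅
  T[5,8] 'aaba' = ∅
  T[6,9] 'abab' = {B}
  T[0,4] 'bbaaa' = ∅
  T[1,5] 'baaaa' = ∅
  T[2,6] 'aaaaa' = ∅
  T[3,7] 'aaaab' = ∅
  T[4,8] 'aaaba' = ∅
  T[5,9] 'aabab' = ∅
  T[0,5] 'bbaaaa' = ∅
  T[1,6] 'baaaaa' = ∅
  T[2,7] 'aaaaab' = ∅
  T[3,8] 'aaaaba' = ∅
  T[4,9] 'aaabab' = ∅
  T[0,6] 'bbaaaaa' = ∅
  T[1,7] 'baaaaab' = ∅
  T[2,8] 'aaaaaba' = ∅
  T[3,9] 'aaaabab' = ∅
  T[0,7] 'bbaaaaab' = ∅
  T[1,8] 'baaaaaba' = ∅
  T[2,9] 'aaaaabab' = ∅
  T[0,8] 'bbaaaaaba' = ∅
  T[1,9] 'baaaaabab' = ∅
  T[0,9] 'bbaaaaabab' = ∅

S ∉ T[0,9] ⇒ NO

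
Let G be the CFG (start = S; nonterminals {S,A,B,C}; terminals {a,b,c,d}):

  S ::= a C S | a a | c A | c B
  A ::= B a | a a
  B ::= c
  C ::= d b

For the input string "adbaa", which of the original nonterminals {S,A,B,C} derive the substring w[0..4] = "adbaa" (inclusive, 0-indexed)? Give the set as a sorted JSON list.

CNF form of G:
  S -> T0 T0 | T0 X4 | T3 A | T3 B
  A -> B T0 | T0 T0
  B -> c
  C -> T1 T2
  T0 -> a
  T1 -> d
  T2 -> b
  T3 -> c
  X4 -> C S

CYK table (by increasing span), restricted to cells inside w[0..4]:
  cell(0,0) a: {T0}  orig:{}
  cell(1,1) d: {T1}  orig:{}
  cell(2,2) b: {T2}  orig:{}
  cell(3,3) a: {T0}  orig:{}
  cell(4,4) a: {T0}  orig:{}
  cell(0,1) ad: ∅
  cell(1,2) db: {C}
  cell(2,3) ba: ∅
  cell(3,4) aa: {A,S}
  cell(0,2) adb: ∅
  cell(1,3) dba: ∅
  cell(2,4) baa: ∅
  cell(0,3) adba: ∅
  cell(1,4) dbaa: {X4}  orig:{}
  cell(0,4) adbaa: {S}

Original NTs in T[0,4] deriving "adbaa": ["S"]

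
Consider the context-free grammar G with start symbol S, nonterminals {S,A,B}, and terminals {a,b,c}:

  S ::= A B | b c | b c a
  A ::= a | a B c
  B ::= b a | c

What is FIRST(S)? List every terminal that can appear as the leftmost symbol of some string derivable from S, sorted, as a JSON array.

Compute FIRST by fixpoint:
pass 1:
  A via A→a: +{a}
  B via B→b a: +{b}
  B via B→c: +{c}
  S via S→A B: +{a}
  S via S→b c: +{b}
  FIRST(S)={a,b}  FIRST(A)={a}  FIRST(B)={b,c}
pass 2: — fixpoint
  FIRST(S)={a,b}  FIRST(A)={a}  FIRST(B)={b,c}

FIRST(S) = ["a", "b"]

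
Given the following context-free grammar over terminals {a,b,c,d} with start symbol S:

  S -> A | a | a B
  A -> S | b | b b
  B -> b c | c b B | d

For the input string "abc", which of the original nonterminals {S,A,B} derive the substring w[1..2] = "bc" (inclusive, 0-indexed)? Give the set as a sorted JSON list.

Convert to CNF:
  S -> T0 B | T1 T1 | a | b
  A -> T0 B | T1 T1 | a | b
  B -> T1 T2 | T2 X3 | d
  T0 -> a
  T1 -> b
  T2 -> c
  X3 -> T1 B

Fill CYK table bottom-up, restricted to cells inside w[1..2]:
  cell(1,1) b: {A,S,T1}  orig:{A,S}
  cell(2,2) c: {T2}  orig:{}
  cell(1,2) bc: {B}

Original NTs in T[1,2] deriving "bc": ["B"]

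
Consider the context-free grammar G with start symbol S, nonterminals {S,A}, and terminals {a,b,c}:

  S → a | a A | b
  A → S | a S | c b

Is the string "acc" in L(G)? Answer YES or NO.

CNF form of G:
  S -> T0 A | a | b
  A -> T0 A | T0 S | T1 T2 | a | b
  T0 -> a
  T1 -> c
  T2 -> b

CYK fill:
  T[0,0] 'a' = {A,S,T0}  orig:{A,S}
  T[1,1] 'c' = {T1}  orig:{}
  T[2,2] 'c' = {T1}  orig:{}
  T[0,1] 'ac' = ∅
  T[1,2] 'cc' = ∅
  T[0,2] 'acc' = ∅

S ∉ T[0,2] ⇒ NO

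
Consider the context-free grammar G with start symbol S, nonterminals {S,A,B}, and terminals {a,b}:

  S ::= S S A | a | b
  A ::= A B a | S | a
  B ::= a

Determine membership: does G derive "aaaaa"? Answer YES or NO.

Convert to CNF:
  S -> S X3 | a | b
  A -> A X1 | S X2 | a | b
  B -> a
  T0 -> a
  X1 -> B T0
  X2 -> S A
  X3 -> S A

CYK fill:
  [0..0]={A,B,S,T0}  "a"  orig:{A,B,S}
  [1..1]={A,B,S,T0}  "a"  orig:{A,B,S}
  [2..2]={A,B,S,T0}  "a"  orig:{A,B,S}
  [3..3]={A,B,S,T0}  "a"  orig:{A,B,S}
  [4..4]={A,B,S,T0}  "a"  orig:{A,B,S}
  [0..1]={X1,X2,X3}  "aa"  orig:{}
  [1..2]={X1,X2,X3}  "aa"  orig:{}
  [2..3]={X1,X2,X3}  "aa"  orig:{}
  [3..4]={X1,X2,X3}  "aa"  orig:{}
  [0..2]={A,S}  "aaa"
  [1..3]={A,S}  "aaa"
  [2..4]={A,S}  "aaa"
  [0..3]={X2,X3}  "aaaa"  orig:{}
  [1..4]={X2,X3}  "aaaa"  orig:{}
  [0..4]={A,S}  "aaaaa"

S ∈ T[0,4] ⇒ YES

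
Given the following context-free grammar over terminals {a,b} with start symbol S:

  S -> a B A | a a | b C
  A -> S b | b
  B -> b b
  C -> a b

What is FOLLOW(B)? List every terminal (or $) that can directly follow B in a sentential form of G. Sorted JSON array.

FIRST iteration:
round 1:
  A via A→b: +{b}
  B via B→b b: +{b}
  C via C→a b: +{a}
  S via S→a B A: +{a}
  S via S→b C: +{b}
  S: {a,b}  A: {b}  B: {b}  C: {a}
round 2:
  A via A→S b: +{a}
  S: {a,b}  A: {a,b}  B: {b}  C: {a}
round 3: — fixpoint
  S: {a,b}  A: {a,b}  B: {b}  C: {a}

FOLLOW sets:
seed FOLLOW(S) with $
iter 1:
  A→S b: FOLLOW(S) ⊇ FIRST(b) = {b}; new: +{b}
  S→a B A: FOLLOW(B) ⊇ FIRST(A) = {a,b}; new: +{a,b}
  S→a B A: FOLLOW(A) ⊇ FOLLOW(S) ⊇ {$,b}; new: +{$,b}
  S→b C: FOLLOW(C) ⊇ FOLLOW(S) ⊇ {$,b}; new: +{$,b}
  FOLLOW[S]={$,b}  FOLLOW[A]={$,b}  FOLLOW[B]={a,b}  FOLLOW[C]={$,b}
iter 2: — fixpoint
  FOLLOW[S]={$,b}  FOLLOW[A]={$,b}  FOLLOW[B]={a,b}  FOLLOW[C]={$,b}

FOLLOW(B) = ["a", "b"]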